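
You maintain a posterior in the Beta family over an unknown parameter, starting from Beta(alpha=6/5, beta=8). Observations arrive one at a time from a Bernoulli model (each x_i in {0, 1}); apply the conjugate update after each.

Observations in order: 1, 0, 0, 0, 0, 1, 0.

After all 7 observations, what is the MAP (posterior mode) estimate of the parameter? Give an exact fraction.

11/71

obs 1: x=1 → posterior Beta(11/5, 8)
obs 2: x=0 → posterior Beta(11/5, 9)
obs 3: x=0 → posterior Beta(11/5, 10)
obs 4: x=0 → posterior Beta(11/5, 11)
obs 5: x=0 → posterior Beta(11/5, 12)
obs 6: x=1 → posterior Beta(16/5, 12)
obs 7: x=0 → posterior Beta(16/5, 13)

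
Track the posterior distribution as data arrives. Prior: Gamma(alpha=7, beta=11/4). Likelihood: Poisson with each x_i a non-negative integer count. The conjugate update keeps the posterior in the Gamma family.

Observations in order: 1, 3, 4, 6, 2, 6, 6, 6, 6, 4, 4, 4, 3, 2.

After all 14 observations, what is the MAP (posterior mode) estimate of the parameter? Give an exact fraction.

obs 1: x=1 → posterior Gamma(8, 15/4)
obs 2: x=3 → posterior Gamma(11, 19/4)
obs 3: x=4 → posterior Gamma(15, 23/4)
obs 4: x=6 → posterior Gamma(21, 27/4)
obs 5: x=2 → posterior Gamma(23, 31/4)
obs 6: x=6 → posterior Gamma(29, 35/4)
obs 7: x=6 → posterior Gamma(35, 39/4)
obs 8: x=6 → posterior Gamma(41, 43/4)
obs 9: x=6 → posterior Gamma(47, 47/4)
obs 10: x=4 → posterior Gamma(51, 51/4)
obs 11: x=4 → posterior Gamma(55, 55/4)
obs 12: x=4 → posterior Gamma(59, 59/4)
obs 13: x=3 → posterior Gamma(62, 63/4)
obs 14: x=2 → posterior Gamma(64, 67/4)

252/67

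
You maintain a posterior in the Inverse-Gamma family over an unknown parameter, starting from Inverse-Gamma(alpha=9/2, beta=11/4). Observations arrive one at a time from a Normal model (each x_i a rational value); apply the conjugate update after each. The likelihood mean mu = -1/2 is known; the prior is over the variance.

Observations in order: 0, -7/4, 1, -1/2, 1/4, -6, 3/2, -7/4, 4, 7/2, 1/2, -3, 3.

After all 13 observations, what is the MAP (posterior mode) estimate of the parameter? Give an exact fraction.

1627/384

obs 1: x=0 → posterior Inverse-Gamma(5, 23/8)
obs 2: x=-7/4 → posterior Inverse-Gamma(11/2, 117/32)
obs 3: x=1 → posterior Inverse-Gamma(6, 153/32)
obs 4: x=-1/2 → posterior Inverse-Gamma(13/2, 153/32)
obs 5: x=1/4 → posterior Inverse-Gamma(7, 81/16)
obs 6: x=-6 → posterior Inverse-Gamma(15/2, 323/16)
obs 7: x=3/2 → posterior Inverse-Gamma(8, 355/16)
obs 8: x=-7/4 → posterior Inverse-Gamma(17/2, 735/32)
obs 9: x=4 → posterior Inverse-Gamma(9, 1059/32)
obs 10: x=7/2 → posterior Inverse-Gamma(19/2, 1315/32)
obs 11: x=1/2 → posterior Inverse-Gamma(10, 1331/32)
obs 12: x=-3 → posterior Inverse-Gamma(21/2, 1431/32)
obs 13: x=3 → posterior Inverse-Gamma(11, 1627/32)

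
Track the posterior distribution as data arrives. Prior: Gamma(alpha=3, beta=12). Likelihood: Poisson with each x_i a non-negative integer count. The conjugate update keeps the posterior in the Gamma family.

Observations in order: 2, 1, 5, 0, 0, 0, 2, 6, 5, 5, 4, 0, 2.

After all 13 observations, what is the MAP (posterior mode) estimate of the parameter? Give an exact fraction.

34/25

obs 1: x=2 → posterior Gamma(5, 13)
obs 2: x=1 → posterior Gamma(6, 14)
obs 3: x=5 → posterior Gamma(11, 15)
obs 4: x=0 → posterior Gamma(11, 16)
obs 5: x=0 → posterior Gamma(11, 17)
obs 6: x=0 → posterior Gamma(11, 18)
obs 7: x=2 → posterior Gamma(13, 19)
obs 8: x=6 → posterior Gamma(19, 20)
obs 9: x=5 → posterior Gamma(24, 21)
obs 10: x=5 → posterior Gamma(29, 22)
obs 11: x=4 → posterior Gamma(33, 23)
obs 12: x=0 → posterior Gamma(33, 24)
obs 13: x=2 → posterior Gamma(35, 25)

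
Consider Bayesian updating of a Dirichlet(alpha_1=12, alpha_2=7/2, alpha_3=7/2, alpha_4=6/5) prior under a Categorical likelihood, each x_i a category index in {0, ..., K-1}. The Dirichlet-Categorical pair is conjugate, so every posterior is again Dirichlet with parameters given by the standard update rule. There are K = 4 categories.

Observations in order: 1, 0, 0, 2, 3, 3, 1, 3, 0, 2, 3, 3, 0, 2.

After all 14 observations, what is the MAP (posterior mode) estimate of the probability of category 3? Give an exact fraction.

obs 1: x=1 → posterior Dirichlet(12, 9/2, 7/2, 6/5)
obs 2: x=0 → posterior Dirichlet(13, 9/2, 7/2, 6/5)
obs 3: x=0 → posterior Dirichlet(14, 9/2, 7/2, 6/5)
obs 4: x=2 → posterior Dirichlet(14, 9/2, 9/2, 6/5)
obs 5: x=3 → posterior Dirichlet(14, 9/2, 9/2, 11/5)
obs 6: x=3 → posterior Dirichlet(14, 9/2, 9/2, 16/5)
obs 7: x=1 → posterior Dirichlet(14, 11/2, 9/2, 16/5)
obs 8: x=3 → posterior Dirichlet(14, 11/2, 9/2, 21/5)
obs 9: x=0 → posterior Dirichlet(15, 11/2, 9/2, 21/5)
obs 10: x=2 → posterior Dirichlet(15, 11/2, 11/2, 21/5)
obs 11: x=3 → posterior Dirichlet(15, 11/2, 11/2, 26/5)
obs 12: x=3 → posterior Dirichlet(15, 11/2, 11/2, 31/5)
obs 13: x=0 → posterior Dirichlet(16, 11/2, 11/2, 31/5)
obs 14: x=2 → posterior Dirichlet(16, 11/2, 13/2, 31/5)

26/151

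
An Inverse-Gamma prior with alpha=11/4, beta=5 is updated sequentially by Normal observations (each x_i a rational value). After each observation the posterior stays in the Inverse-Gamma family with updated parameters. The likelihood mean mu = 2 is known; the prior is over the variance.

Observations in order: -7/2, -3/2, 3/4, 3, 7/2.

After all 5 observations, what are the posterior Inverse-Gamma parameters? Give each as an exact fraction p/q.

alpha=21/4, beta=917/32

obs 1: x=-7/2 → posterior Inverse-Gamma(13/4, 161/8)
obs 2: x=-3/2 → posterior Inverse-Gamma(15/4, 105/4)
obs 3: x=3/4 → posterior Inverse-Gamma(17/4, 865/32)
obs 4: x=3 → posterior Inverse-Gamma(19/4, 881/32)
obs 5: x=7/2 → posterior Inverse-Gamma(21/4, 917/32)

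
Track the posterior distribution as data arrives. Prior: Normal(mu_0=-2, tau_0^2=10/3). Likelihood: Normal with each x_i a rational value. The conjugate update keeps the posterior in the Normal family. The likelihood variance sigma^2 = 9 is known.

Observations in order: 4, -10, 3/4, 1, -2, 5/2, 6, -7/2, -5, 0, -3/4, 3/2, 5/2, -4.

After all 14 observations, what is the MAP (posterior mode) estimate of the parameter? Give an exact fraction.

-124/167

obs 1: x=4 → posterior Normal(-14/37, 90/37)
obs 2: x=-10 → posterior Normal(-114/47, 90/47)
obs 3: x=3/4 → posterior Normal(-71/38, 30/19)
obs 4: x=1 → posterior Normal(-193/134, 90/67)
obs 5: x=-2 → posterior Normal(-233/154, 90/77)
obs 6: x=5/2 → posterior Normal(-61/58, 30/29)
obs 7: x=6 → posterior Normal(-63/194, 90/97)
obs 8: x=-7/2 → posterior Normal(-133/214, 90/107)
obs 9: x=-5 → posterior Normal(-233/234, 10/13)
obs 10: x=0 → posterior Normal(-233/254, 90/127)
obs 11: x=-3/4 → posterior Normal(-124/137, 90/137)
obs 12: x=3/2 → posterior Normal(-109/147, 30/49)
obs 13: x=5/2 → posterior Normal(-84/157, 90/157)
obs 14: x=-4 → posterior Normal(-124/167, 90/167)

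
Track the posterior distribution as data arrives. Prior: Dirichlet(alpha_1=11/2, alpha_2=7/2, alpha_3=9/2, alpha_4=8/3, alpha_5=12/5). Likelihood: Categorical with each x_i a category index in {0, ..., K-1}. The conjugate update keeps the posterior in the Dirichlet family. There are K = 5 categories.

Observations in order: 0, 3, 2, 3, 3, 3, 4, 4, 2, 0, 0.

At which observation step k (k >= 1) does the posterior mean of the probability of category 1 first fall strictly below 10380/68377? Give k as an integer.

obs 1: x=0 → posterior Dirichlet(13/2, 7/2, 9/2, 8/3, 12/5)
obs 2: x=3 → posterior Dirichlet(13/2, 7/2, 9/2, 11/3, 12/5)
obs 3: x=2 → posterior Dirichlet(13/2, 7/2, 11/2, 11/3, 12/5)
obs 4: x=3 → posterior Dirichlet(13/2, 7/2, 11/2, 14/3, 12/5)
obs 5: x=3 → posterior Dirichlet(13/2, 7/2, 11/2, 17/3, 12/5)
obs 6: x=3 → posterior Dirichlet(13/2, 7/2, 11/2, 20/3, 12/5)
obs 7: x=4 → posterior Dirichlet(13/2, 7/2, 11/2, 20/3, 17/5)
obs 8: x=4 → posterior Dirichlet(13/2, 7/2, 11/2, 20/3, 22/5)
obs 9: x=2 → posterior Dirichlet(13/2, 7/2, 13/2, 20/3, 22/5)
obs 10: x=0 → posterior Dirichlet(15/2, 7/2, 13/2, 20/3, 22/5)
obs 11: x=0 → posterior Dirichlet(17/2, 7/2, 13/2, 20/3, 22/5)

k = 5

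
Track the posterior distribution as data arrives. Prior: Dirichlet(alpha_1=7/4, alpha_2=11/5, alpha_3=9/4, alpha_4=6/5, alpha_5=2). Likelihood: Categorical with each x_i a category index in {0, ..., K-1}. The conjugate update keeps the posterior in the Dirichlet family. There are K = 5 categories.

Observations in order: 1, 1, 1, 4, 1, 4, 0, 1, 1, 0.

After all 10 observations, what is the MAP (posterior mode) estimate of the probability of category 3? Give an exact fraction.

obs 1: x=1 → posterior Dirichlet(7/4, 16/5, 9/4, 6/5, 2)
obs 2: x=1 → posterior Dirichlet(7/4, 21/5, 9/4, 6/5, 2)
obs 3: x=1 → posterior Dirichlet(7/4, 26/5, 9/4, 6/5, 2)
obs 4: x=4 → posterior Dirichlet(7/4, 26/5, 9/4, 6/5, 3)
obs 5: x=1 → posterior Dirichlet(7/4, 31/5, 9/4, 6/5, 3)
obs 6: x=4 → posterior Dirichlet(7/4, 31/5, 9/4, 6/5, 4)
obs 7: x=0 → posterior Dirichlet(11/4, 31/5, 9/4, 6/5, 4)
obs 8: x=1 → posterior Dirichlet(11/4, 36/5, 9/4, 6/5, 4)
obs 9: x=1 → posterior Dirichlet(11/4, 41/5, 9/4, 6/5, 4)
obs 10: x=0 → posterior Dirichlet(15/4, 41/5, 9/4, 6/5, 4)

1/72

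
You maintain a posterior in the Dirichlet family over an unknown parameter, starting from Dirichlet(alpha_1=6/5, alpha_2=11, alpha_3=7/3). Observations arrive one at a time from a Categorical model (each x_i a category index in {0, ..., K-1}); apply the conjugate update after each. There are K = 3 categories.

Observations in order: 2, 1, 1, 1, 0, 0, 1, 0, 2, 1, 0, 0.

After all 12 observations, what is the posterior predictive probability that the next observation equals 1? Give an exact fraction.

obs 1: x=2 → posterior Dirichlet(6/5, 11, 10/3)
obs 2: x=1 → posterior Dirichlet(6/5, 12, 10/3)
obs 3: x=1 → posterior Dirichlet(6/5, 13, 10/3)
obs 4: x=1 → posterior Dirichlet(6/5, 14, 10/3)
obs 5: x=0 → posterior Dirichlet(11/5, 14, 10/3)
obs 6: x=0 → posterior Dirichlet(16/5, 14, 10/3)
obs 7: x=1 → posterior Dirichlet(16/5, 15, 10/3)
obs 8: x=0 → posterior Dirichlet(21/5, 15, 10/3)
obs 9: x=2 → posterior Dirichlet(21/5, 15, 13/3)
obs 10: x=1 → posterior Dirichlet(21/5, 16, 13/3)
obs 11: x=0 → posterior Dirichlet(26/5, 16, 13/3)
obs 12: x=0 → posterior Dirichlet(31/5, 16, 13/3)

120/199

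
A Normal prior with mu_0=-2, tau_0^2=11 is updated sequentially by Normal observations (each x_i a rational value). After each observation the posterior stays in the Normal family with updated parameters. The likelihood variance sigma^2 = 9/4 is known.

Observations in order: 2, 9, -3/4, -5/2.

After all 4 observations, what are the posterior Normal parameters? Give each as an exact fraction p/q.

obs 1: x=2 → posterior Normal(70/53, 99/53)
obs 2: x=9 → posterior Normal(466/97, 99/97)
obs 3: x=-3/4 → posterior Normal(433/141, 33/47)
obs 4: x=-5/2 → posterior Normal(323/185, 99/185)

mu_0=323/185, tau_0^2=99/185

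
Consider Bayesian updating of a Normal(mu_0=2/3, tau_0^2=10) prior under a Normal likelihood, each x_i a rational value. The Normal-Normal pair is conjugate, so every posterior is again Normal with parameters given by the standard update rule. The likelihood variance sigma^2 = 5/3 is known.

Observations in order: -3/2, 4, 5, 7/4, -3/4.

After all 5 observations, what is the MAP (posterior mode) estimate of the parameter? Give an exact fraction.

5/3

obs 1: x=-3/2 → posterior Normal(-25/21, 10/7)
obs 2: x=4 → posterior Normal(47/39, 10/13)
obs 3: x=5 → posterior Normal(137/57, 10/19)
obs 4: x=7/4 → posterior Normal(337/150, 2/5)
obs 5: x=-3/4 → posterior Normal(5/3, 10/31)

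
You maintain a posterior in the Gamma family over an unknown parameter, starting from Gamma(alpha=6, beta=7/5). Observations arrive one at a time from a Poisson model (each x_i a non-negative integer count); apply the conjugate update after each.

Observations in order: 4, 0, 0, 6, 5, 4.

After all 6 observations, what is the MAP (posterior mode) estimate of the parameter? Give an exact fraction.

obs 1: x=4 → posterior Gamma(10, 12/5)
obs 2: x=0 → posterior Gamma(10, 17/5)
obs 3: x=0 → posterior Gamma(10, 22/5)
obs 4: x=6 → posterior Gamma(16, 27/5)
obs 5: x=5 → posterior Gamma(21, 32/5)
obs 6: x=4 → posterior Gamma(25, 37/5)

120/37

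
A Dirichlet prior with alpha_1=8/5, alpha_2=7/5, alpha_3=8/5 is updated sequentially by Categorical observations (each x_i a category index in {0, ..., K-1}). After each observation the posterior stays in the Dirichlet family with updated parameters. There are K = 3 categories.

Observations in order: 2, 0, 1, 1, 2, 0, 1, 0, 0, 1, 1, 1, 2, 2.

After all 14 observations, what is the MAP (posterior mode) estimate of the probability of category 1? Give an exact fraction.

16/39

obs 1: x=2 → posterior Dirichlet(8/5, 7/5, 13/5)
obs 2: x=0 → posterior Dirichlet(13/5, 7/5, 13/5)
obs 3: x=1 → posterior Dirichlet(13/5, 12/5, 13/5)
obs 4: x=1 → posterior Dirichlet(13/5, 17/5, 13/5)
obs 5: x=2 → posterior Dirichlet(13/5, 17/5, 18/5)
obs 6: x=0 → posterior Dirichlet(18/5, 17/5, 18/5)
obs 7: x=1 → posterior Dirichlet(18/5, 22/5, 18/5)
obs 8: x=0 → posterior Dirichlet(23/5, 22/5, 18/5)
obs 9: x=0 → posterior Dirichlet(28/5, 22/5, 18/5)
obs 10: x=1 → posterior Dirichlet(28/5, 27/5, 18/5)
obs 11: x=1 → posterior Dirichlet(28/5, 32/5, 18/5)
obs 12: x=1 → posterior Dirichlet(28/5, 37/5, 18/5)
obs 13: x=2 → posterior Dirichlet(28/5, 37/5, 23/5)
obs 14: x=2 → posterior Dirichlet(28/5, 37/5, 28/5)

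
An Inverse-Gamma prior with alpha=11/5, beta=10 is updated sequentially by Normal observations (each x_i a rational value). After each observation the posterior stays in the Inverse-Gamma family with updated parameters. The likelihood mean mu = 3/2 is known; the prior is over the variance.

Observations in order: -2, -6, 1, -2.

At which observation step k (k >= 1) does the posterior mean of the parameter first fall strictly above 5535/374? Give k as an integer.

k = 2

obs 1: x=-2 → posterior Inverse-Gamma(27/10, 129/8)
obs 2: x=-6 → posterior Inverse-Gamma(16/5, 177/4)
obs 3: x=1 → posterior Inverse-Gamma(37/10, 355/8)
obs 4: x=-2 → posterior Inverse-Gamma(21/5, 101/2)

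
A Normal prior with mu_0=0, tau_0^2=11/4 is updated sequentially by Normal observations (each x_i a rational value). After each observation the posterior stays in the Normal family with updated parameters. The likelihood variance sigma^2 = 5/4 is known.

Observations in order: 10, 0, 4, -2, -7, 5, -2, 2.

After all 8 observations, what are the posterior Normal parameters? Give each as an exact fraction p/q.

mu_0=110/93, tau_0^2=55/372

obs 1: x=10 → posterior Normal(55/8, 55/64)
obs 2: x=0 → posterior Normal(110/27, 55/108)
obs 3: x=4 → posterior Normal(77/19, 55/152)
obs 4: x=-2 → posterior Normal(132/49, 55/196)
obs 5: x=-7 → posterior Normal(11/12, 11/48)
obs 6: x=5 → posterior Normal(110/71, 55/284)
obs 7: x=-2 → posterior Normal(44/41, 55/328)
obs 8: x=2 → posterior Normal(110/93, 55/372)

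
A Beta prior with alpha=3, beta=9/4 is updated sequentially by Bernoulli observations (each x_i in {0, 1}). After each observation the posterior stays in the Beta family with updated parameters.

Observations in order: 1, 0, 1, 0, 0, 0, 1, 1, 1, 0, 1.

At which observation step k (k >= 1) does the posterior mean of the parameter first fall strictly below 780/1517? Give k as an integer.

k = 5

obs 1: x=1 → posterior Beta(4, 9/4)
obs 2: x=0 → posterior Beta(4, 13/4)
obs 3: x=1 → posterior Beta(5, 13/4)
obs 4: x=0 → posterior Beta(5, 17/4)
obs 5: x=0 → posterior Beta(5, 21/4)
obs 6: x=0 → posterior Beta(5, 25/4)
obs 7: x=1 → posterior Beta(6, 25/4)
obs 8: x=1 → posterior Beta(7, 25/4)
obs 9: x=1 → posterior Beta(8, 25/4)
obs 10: x=0 → posterior Beta(8, 29/4)
obs 11: x=1 → posterior Beta(9, 29/4)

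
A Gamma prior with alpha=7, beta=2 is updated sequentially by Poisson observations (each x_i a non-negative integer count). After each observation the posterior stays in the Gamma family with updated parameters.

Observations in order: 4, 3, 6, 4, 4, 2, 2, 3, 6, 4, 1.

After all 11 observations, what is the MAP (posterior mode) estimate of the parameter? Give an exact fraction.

45/13

obs 1: x=4 → posterior Gamma(11, 3)
obs 2: x=3 → posterior Gamma(14, 4)
obs 3: x=6 → posterior Gamma(20, 5)
obs 4: x=4 → posterior Gamma(24, 6)
obs 5: x=4 → posterior Gamma(28, 7)
obs 6: x=2 → posterior Gamma(30, 8)
obs 7: x=2 → posterior Gamma(32, 9)
obs 8: x=3 → posterior Gamma(35, 10)
obs 9: x=6 → posterior Gamma(41, 11)
obs 10: x=4 → posterior Gamma(45, 12)
obs 11: x=1 → posterior Gamma(46, 13)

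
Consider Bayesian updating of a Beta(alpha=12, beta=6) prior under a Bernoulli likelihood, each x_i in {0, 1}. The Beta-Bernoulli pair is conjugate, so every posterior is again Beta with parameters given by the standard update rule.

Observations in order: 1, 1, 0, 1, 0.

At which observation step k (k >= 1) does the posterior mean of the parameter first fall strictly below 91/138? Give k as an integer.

obs 1: x=1 → posterior Beta(13, 6)
obs 2: x=1 → posterior Beta(14, 6)
obs 3: x=0 → posterior Beta(14, 7)
obs 4: x=1 → posterior Beta(15, 7)
obs 5: x=0 → posterior Beta(15, 8)

k = 5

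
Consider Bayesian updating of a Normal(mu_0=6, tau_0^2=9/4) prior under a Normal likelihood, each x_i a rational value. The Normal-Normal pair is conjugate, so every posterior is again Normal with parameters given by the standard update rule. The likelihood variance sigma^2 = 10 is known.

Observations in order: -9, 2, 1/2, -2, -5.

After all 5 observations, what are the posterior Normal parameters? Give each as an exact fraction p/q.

mu_0=237/170, tau_0^2=18/17

obs 1: x=-9 → posterior Normal(159/49, 90/49)
obs 2: x=2 → posterior Normal(177/58, 45/29)
obs 3: x=1/2 → posterior Normal(363/134, 90/67)
obs 4: x=-2 → posterior Normal(327/152, 45/38)
obs 5: x=-5 → posterior Normal(237/170, 18/17)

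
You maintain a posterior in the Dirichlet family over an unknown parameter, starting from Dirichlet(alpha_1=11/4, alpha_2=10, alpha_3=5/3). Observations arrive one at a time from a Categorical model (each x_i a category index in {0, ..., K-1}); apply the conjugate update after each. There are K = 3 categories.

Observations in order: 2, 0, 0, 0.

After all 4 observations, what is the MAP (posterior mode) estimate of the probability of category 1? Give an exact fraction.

108/185

obs 1: x=2 → posterior Dirichlet(11/4, 10, 8/3)
obs 2: x=0 → posterior Dirichlet(15/4, 10, 8/3)
obs 3: x=0 → posterior Dirichlet(19/4, 10, 8/3)
obs 4: x=0 → posterior Dirichlet(23/4, 10, 8/3)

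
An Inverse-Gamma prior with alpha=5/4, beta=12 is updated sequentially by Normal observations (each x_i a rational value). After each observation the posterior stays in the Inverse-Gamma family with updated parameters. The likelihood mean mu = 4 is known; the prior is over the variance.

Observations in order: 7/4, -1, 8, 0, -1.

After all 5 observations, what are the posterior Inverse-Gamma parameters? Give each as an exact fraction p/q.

obs 1: x=7/4 → posterior Inverse-Gamma(7/4, 465/32)
obs 2: x=-1 → posterior Inverse-Gamma(9/4, 865/32)
obs 3: x=8 → posterior Inverse-Gamma(11/4, 1121/32)
obs 4: x=0 → posterior Inverse-Gamma(13/4, 1377/32)
obs 5: x=-1 → posterior Inverse-Gamma(15/4, 1777/32)

alpha=15/4, beta=1777/32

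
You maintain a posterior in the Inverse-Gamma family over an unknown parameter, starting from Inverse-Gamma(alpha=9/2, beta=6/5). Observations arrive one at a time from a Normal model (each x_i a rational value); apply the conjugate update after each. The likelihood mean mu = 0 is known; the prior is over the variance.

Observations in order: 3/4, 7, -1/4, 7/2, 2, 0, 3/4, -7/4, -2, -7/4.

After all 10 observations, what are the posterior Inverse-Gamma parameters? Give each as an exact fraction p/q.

obs 1: x=3/4 → posterior Inverse-Gamma(5, 237/160)
obs 2: x=7 → posterior Inverse-Gamma(11/2, 4157/160)
obs 3: x=-1/4 → posterior Inverse-Gamma(6, 2081/80)
obs 4: x=7/2 → posterior Inverse-Gamma(13/2, 2571/80)
obs 5: x=2 → posterior Inverse-Gamma(7, 2731/80)
obs 6: x=0 → posterior Inverse-Gamma(15/2, 2731/80)
obs 7: x=3/4 → posterior Inverse-Gamma(8, 5507/160)
obs 8: x=-7/4 → posterior Inverse-Gamma(17/2, 719/20)
obs 9: x=-2 → posterior Inverse-Gamma(9, 759/20)
obs 10: x=-7/4 → posterior Inverse-Gamma(19/2, 6317/160)

alpha=19/2, beta=6317/160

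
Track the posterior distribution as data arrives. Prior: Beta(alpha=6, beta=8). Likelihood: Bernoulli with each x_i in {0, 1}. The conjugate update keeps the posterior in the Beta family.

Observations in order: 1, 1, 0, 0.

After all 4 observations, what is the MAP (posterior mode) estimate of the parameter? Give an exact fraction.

7/16

obs 1: x=1 → posterior Beta(7, 8)
obs 2: x=1 → posterior Beta(8, 8)
obs 3: x=0 → posterior Beta(8, 9)
obs 4: x=0 → posterior Beta(8, 10)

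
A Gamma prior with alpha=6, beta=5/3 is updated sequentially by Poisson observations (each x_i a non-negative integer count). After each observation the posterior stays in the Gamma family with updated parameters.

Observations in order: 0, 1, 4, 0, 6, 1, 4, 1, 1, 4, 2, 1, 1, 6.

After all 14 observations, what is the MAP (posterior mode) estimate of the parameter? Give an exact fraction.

obs 1: x=0 → posterior Gamma(6, 8/3)
obs 2: x=1 → posterior Gamma(7, 11/3)
obs 3: x=4 → posterior Gamma(11, 14/3)
obs 4: x=0 → posterior Gamma(11, 17/3)
obs 5: x=6 → posterior Gamma(17, 20/3)
obs 6: x=1 → posterior Gamma(18, 23/3)
obs 7: x=4 → posterior Gamma(22, 26/3)
obs 8: x=1 → posterior Gamma(23, 29/3)
obs 9: x=1 → posterior Gamma(24, 32/3)
obs 10: x=4 → posterior Gamma(28, 35/3)
obs 11: x=2 → posterior Gamma(30, 38/3)
obs 12: x=1 → posterior Gamma(31, 41/3)
obs 13: x=1 → posterior Gamma(32, 44/3)
obs 14: x=6 → posterior Gamma(38, 47/3)

111/47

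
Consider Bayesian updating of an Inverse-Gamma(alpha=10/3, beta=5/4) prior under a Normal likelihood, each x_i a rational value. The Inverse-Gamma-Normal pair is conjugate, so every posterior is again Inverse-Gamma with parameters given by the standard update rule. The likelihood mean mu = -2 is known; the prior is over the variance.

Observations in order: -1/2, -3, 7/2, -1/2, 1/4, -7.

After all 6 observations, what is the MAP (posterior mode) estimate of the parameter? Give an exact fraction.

3279/704

obs 1: x=-1/2 → posterior Inverse-Gamma(23/6, 19/8)
obs 2: x=-3 → posterior Inverse-Gamma(13/3, 23/8)
obs 3: x=7/2 → posterior Inverse-Gamma(29/6, 18)
obs 4: x=-1/2 → posterior Inverse-Gamma(16/3, 153/8)
obs 5: x=1/4 → posterior Inverse-Gamma(35/6, 693/32)
obs 6: x=-7 → posterior Inverse-Gamma(19/3, 1093/32)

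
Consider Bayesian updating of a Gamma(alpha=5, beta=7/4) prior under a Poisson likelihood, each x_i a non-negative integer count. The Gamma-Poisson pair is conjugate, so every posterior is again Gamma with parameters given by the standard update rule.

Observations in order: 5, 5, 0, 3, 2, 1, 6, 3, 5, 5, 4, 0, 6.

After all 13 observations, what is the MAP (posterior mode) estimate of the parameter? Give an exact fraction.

obs 1: x=5 → posterior Gamma(10, 11/4)
obs 2: x=5 → posterior Gamma(15, 15/4)
obs 3: x=0 → posterior Gamma(15, 19/4)
obs 4: x=3 → posterior Gamma(18, 23/4)
obs 5: x=2 → posterior Gamma(20, 27/4)
obs 6: x=1 → posterior Gamma(21, 31/4)
obs 7: x=6 → posterior Gamma(27, 35/4)
obs 8: x=3 → posterior Gamma(30, 39/4)
obs 9: x=5 → posterior Gamma(35, 43/4)
obs 10: x=5 → posterior Gamma(40, 47/4)
obs 11: x=4 → posterior Gamma(44, 51/4)
obs 12: x=0 → posterior Gamma(44, 55/4)
obs 13: x=6 → posterior Gamma(50, 59/4)

196/59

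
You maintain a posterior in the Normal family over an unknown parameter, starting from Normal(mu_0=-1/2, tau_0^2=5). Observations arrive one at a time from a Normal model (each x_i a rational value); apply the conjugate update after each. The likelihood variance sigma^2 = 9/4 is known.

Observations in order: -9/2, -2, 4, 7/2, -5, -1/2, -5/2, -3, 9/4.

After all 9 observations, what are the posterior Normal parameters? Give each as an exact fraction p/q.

obs 1: x=-9/2 → posterior Normal(-189/58, 45/29)
obs 2: x=-2 → posterior Normal(-269/98, 45/49)
obs 3: x=4 → posterior Normal(-109/138, 15/23)
obs 4: x=7/2 → posterior Normal(31/178, 45/89)
obs 5: x=-5 → posterior Normal(-169/218, 45/109)
obs 6: x=-1/2 → posterior Normal(-63/86, 15/43)
obs 7: x=-5/2 → posterior Normal(-289/298, 45/149)
obs 8: x=-3 → posterior Normal(-409/338, 45/169)
obs 9: x=9/4 → posterior Normal(-319/378, 5/21)

mu_0=-319/378, tau_0^2=5/21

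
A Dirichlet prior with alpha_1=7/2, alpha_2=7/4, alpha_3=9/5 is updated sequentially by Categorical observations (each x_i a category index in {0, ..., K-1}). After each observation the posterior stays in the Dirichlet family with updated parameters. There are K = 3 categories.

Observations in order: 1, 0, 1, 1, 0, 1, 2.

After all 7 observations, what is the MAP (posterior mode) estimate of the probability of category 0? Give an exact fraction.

obs 1: x=1 → posterior Dirichlet(7/2, 11/4, 9/5)
obs 2: x=0 → posterior Dirichlet(9/2, 11/4, 9/5)
obs 3: x=1 → posterior Dirichlet(9/2, 15/4, 9/5)
obs 4: x=1 → posterior Dirichlet(9/2, 19/4, 9/5)
obs 5: x=0 → posterior Dirichlet(11/2, 19/4, 9/5)
obs 6: x=1 → posterior Dirichlet(11/2, 23/4, 9/5)
obs 7: x=2 → posterior Dirichlet(11/2, 23/4, 14/5)

90/221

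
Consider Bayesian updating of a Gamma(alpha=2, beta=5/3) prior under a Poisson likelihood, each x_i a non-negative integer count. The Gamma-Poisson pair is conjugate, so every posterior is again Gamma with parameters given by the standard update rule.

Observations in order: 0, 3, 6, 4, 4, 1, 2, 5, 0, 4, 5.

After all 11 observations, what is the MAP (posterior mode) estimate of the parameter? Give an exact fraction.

105/38

obs 1: x=0 → posterior Gamma(2, 8/3)
obs 2: x=3 → posterior Gamma(5, 11/3)
obs 3: x=6 → posterior Gamma(11, 14/3)
obs 4: x=4 → posterior Gamma(15, 17/3)
obs 5: x=4 → posterior Gamma(19, 20/3)
obs 6: x=1 → posterior Gamma(20, 23/3)
obs 7: x=2 → posterior Gamma(22, 26/3)
obs 8: x=5 → posterior Gamma(27, 29/3)
obs 9: x=0 → posterior Gamma(27, 32/3)
obs 10: x=4 → posterior Gamma(31, 35/3)
obs 11: x=5 → posterior Gamma(36, 38/3)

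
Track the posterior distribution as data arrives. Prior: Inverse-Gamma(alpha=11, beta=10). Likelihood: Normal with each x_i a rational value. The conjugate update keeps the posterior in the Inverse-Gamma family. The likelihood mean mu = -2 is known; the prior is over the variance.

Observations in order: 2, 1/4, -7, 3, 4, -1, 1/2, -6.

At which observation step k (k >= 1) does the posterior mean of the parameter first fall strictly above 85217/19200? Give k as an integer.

k = 5

obs 1: x=2 → posterior Inverse-Gamma(23/2, 18)
obs 2: x=1/4 → posterior Inverse-Gamma(12, 657/32)
obs 3: x=-7 → posterior Inverse-Gamma(25/2, 1057/32)
obs 4: x=3 → posterior Inverse-Gamma(13, 1457/32)
obs 5: x=4 → posterior Inverse-Gamma(27/2, 2033/32)
obs 6: x=-1 → posterior Inverse-Gamma(14, 2049/32)
obs 7: x=1/2 → posterior Inverse-Gamma(29/2, 2149/32)
obs 8: x=-6 → posterior Inverse-Gamma(15, 2405/32)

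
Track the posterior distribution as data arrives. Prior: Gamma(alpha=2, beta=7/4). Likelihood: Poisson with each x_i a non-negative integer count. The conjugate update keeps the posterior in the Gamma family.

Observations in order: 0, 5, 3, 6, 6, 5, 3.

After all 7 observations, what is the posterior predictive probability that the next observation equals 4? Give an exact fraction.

obs 1: x=0 → posterior Gamma(2, 11/4)
obs 2: x=5 → posterior Gamma(7, 15/4)
obs 3: x=3 → posterior Gamma(10, 19/4)
obs 4: x=6 → posterior Gamma(16, 23/4)
obs 5: x=6 → posterior Gamma(22, 27/4)
obs 6: x=5 → posterior Gamma(27, 31/4)
obs 7: x=3 → posterior Gamma(30, 35/4)

73298597708950615005124739732742309570312500000000000/415982809896604319127988597194008006396717378890026747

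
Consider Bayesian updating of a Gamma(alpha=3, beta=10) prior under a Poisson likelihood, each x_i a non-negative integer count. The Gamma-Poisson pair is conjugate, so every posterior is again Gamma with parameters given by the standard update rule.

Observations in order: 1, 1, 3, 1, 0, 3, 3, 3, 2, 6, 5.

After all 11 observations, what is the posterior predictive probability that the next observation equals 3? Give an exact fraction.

obs 1: x=1 → posterior Gamma(4, 11)
obs 2: x=1 → posterior Gamma(5, 12)
obs 3: x=3 → posterior Gamma(8, 13)
obs 4: x=1 → posterior Gamma(9, 14)
obs 5: x=0 → posterior Gamma(9, 15)
obs 6: x=3 → posterior Gamma(12, 16)
obs 7: x=3 → posterior Gamma(15, 17)
obs 8: x=3 → posterior Gamma(18, 18)
obs 9: x=2 → posterior Gamma(20, 19)
obs 10: x=6 → posterior Gamma(26, 20)
obs 11: x=5 → posterior Gamma(31, 21)

3021063338215273829438553418151489862145251/24937819669491996988681287340833426787794944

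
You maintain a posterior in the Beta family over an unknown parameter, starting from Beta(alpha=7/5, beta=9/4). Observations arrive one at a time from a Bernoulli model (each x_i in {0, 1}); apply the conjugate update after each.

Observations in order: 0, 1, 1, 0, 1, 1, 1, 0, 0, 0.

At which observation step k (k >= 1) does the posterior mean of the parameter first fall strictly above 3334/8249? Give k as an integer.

k = 2

obs 1: x=0 → posterior Beta(7/5, 13/4)
obs 2: x=1 → posterior Beta(12/5, 13/4)
obs 3: x=1 → posterior Beta(17/5, 13/4)
obs 4: x=0 → posterior Beta(17/5, 17/4)
obs 5: x=1 → posterior Beta(22/5, 17/4)
obs 6: x=1 → posterior Beta(27/5, 17/4)
obs 7: x=1 → posterior Beta(32/5, 17/4)
obs 8: x=0 → posterior Beta(32/5, 21/4)
obs 9: x=0 → posterior Beta(32/5, 25/4)
obs 10: x=0 → posterior Beta(32/5, 29/4)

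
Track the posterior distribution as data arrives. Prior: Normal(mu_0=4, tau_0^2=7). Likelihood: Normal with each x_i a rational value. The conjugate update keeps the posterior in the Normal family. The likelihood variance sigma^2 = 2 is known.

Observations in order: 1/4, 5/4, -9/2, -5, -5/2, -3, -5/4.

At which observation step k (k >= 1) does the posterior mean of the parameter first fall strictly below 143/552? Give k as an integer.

obs 1: x=1/4 → posterior Normal(13/12, 14/9)
obs 2: x=5/4 → posterior Normal(37/32, 7/8)
obs 3: x=-9/2 → posterior Normal(-13/23, 14/23)
obs 4: x=-5 → posterior Normal(-8/5, 7/15)
obs 5: x=-5/2 → posterior Normal(-131/74, 14/37)
obs 6: x=-3 → posterior Normal(-173/88, 7/22)
obs 7: x=-5/4 → posterior Normal(-127/68, 14/51)

k = 3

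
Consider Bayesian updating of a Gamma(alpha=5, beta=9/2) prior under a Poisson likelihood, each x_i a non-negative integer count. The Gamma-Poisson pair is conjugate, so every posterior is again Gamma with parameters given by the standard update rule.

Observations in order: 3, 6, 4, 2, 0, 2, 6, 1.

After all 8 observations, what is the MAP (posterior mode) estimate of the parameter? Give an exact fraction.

56/25

obs 1: x=3 → posterior Gamma(8, 11/2)
obs 2: x=6 → posterior Gamma(14, 13/2)
obs 3: x=4 → posterior Gamma(18, 15/2)
obs 4: x=2 → posterior Gamma(20, 17/2)
obs 5: x=0 → posterior Gamma(20, 19/2)
obs 6: x=2 → posterior Gamma(22, 21/2)
obs 7: x=6 → posterior Gamma(28, 23/2)
obs 8: x=1 → posterior Gamma(29, 25/2)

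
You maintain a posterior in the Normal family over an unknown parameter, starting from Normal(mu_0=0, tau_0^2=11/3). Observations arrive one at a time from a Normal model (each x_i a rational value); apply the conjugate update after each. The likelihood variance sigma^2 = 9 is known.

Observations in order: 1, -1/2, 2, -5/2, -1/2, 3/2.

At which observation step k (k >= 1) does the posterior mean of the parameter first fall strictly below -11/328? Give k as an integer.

k = 5

obs 1: x=1 → posterior Normal(11/38, 99/38)
obs 2: x=-1/2 → posterior Normal(11/98, 99/49)
obs 3: x=2 → posterior Normal(11/24, 33/20)
obs 4: x=-5/2 → posterior Normal(0, 99/71)
obs 5: x=-1/2 → posterior Normal(-11/164, 99/82)
obs 6: x=3/2 → posterior Normal(11/93, 33/31)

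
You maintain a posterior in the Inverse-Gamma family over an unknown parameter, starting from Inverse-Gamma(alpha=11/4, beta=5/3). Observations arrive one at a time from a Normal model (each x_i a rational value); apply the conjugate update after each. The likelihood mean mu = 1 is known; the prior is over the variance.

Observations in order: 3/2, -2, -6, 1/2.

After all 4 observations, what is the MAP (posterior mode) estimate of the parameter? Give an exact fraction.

371/69

obs 1: x=3/2 → posterior Inverse-Gamma(13/4, 43/24)
obs 2: x=-2 → posterior Inverse-Gamma(15/4, 151/24)
obs 3: x=-6 → posterior Inverse-Gamma(17/4, 739/24)
obs 4: x=1/2 → posterior Inverse-Gamma(19/4, 371/12)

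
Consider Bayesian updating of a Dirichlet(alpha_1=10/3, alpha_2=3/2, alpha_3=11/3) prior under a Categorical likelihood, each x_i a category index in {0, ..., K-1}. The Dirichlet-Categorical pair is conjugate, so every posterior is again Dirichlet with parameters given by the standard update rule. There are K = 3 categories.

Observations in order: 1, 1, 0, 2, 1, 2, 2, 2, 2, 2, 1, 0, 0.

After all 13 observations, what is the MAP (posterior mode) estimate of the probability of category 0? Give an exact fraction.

obs 1: x=1 → posterior Dirichlet(10/3, 5/2, 11/3)
obs 2: x=1 → posterior Dirichlet(10/3, 7/2, 11/3)
obs 3: x=0 → posterior Dirichlet(13/3, 7/2, 11/3)
obs 4: x=2 → posterior Dirichlet(13/3, 7/2, 14/3)
obs 5: x=1 → posterior Dirichlet(13/3, 9/2, 14/3)
obs 6: x=2 → posterior Dirichlet(13/3, 9/2, 17/3)
obs 7: x=2 → posterior Dirichlet(13/3, 9/2, 20/3)
obs 8: x=2 → posterior Dirichlet(13/3, 9/2, 23/3)
obs 9: x=2 → posterior Dirichlet(13/3, 9/2, 26/3)
obs 10: x=2 → posterior Dirichlet(13/3, 9/2, 29/3)
obs 11: x=1 → posterior Dirichlet(13/3, 11/2, 29/3)
obs 12: x=0 → posterior Dirichlet(16/3, 11/2, 29/3)
obs 13: x=0 → posterior Dirichlet(19/3, 11/2, 29/3)

32/111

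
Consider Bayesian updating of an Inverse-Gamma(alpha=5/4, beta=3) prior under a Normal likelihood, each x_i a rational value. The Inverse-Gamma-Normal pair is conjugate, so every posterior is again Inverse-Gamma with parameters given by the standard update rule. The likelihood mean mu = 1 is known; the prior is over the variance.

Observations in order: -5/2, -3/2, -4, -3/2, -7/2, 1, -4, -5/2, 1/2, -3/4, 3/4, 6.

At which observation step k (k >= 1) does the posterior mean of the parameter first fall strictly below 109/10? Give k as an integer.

k = 2

obs 1: x=-5/2 → posterior Inverse-Gamma(7/4, 73/8)
obs 2: x=-3/2 → posterior Inverse-Gamma(9/4, 49/4)
obs 3: x=-4 → posterior Inverse-Gamma(11/4, 99/4)
obs 4: x=-3/2 → posterior Inverse-Gamma(13/4, 223/8)
obs 5: x=-7/2 → posterior Inverse-Gamma(15/4, 38)
obs 6: x=1 → posterior Inverse-Gamma(17/4, 38)
obs 7: x=-4 → posterior Inverse-Gamma(19/4, 101/2)
obs 8: x=-5/2 → posterior Inverse-Gamma(21/4, 453/8)
obs 9: x=1/2 → posterior Inverse-Gamma(23/4, 227/4)
obs 10: x=-3/4 → posterior Inverse-Gamma(25/4, 1865/32)
obs 11: x=3/4 → posterior Inverse-Gamma(27/4, 933/16)
obs 12: x=6 → posterior Inverse-Gamma(29/4, 1133/16)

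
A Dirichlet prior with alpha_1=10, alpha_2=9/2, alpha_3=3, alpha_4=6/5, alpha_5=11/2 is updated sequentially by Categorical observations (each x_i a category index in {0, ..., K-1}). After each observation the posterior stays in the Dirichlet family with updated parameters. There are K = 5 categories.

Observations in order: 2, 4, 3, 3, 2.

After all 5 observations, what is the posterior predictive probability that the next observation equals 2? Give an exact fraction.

25/146

obs 1: x=2 → posterior Dirichlet(10, 9/2, 4, 6/5, 11/2)
obs 2: x=4 → posterior Dirichlet(10, 9/2, 4, 6/5, 13/2)
obs 3: x=3 → posterior Dirichlet(10, 9/2, 4, 11/5, 13/2)
obs 4: x=3 → posterior Dirichlet(10, 9/2, 4, 16/5, 13/2)
obs 5: x=2 → posterior Dirichlet(10, 9/2, 5, 16/5, 13/2)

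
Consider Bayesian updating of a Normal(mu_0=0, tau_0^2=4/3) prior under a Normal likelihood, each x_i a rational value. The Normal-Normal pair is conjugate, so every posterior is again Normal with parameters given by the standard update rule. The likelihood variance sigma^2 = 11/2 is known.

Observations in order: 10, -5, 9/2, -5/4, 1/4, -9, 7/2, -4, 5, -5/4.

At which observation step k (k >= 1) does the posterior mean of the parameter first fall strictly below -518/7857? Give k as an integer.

k = 8

obs 1: x=10 → posterior Normal(80/41, 44/41)
obs 2: x=-5 → posterior Normal(40/49, 44/49)
obs 3: x=9/2 → posterior Normal(4/3, 44/57)
obs 4: x=-5/4 → posterior Normal(66/65, 44/65)
obs 5: x=1/4 → posterior Normal(68/73, 44/73)
obs 6: x=-9 → posterior Normal(-4/81, 44/81)
obs 7: x=7/2 → posterior Normal(24/89, 44/89)
obs 8: x=-4 → posterior Normal(-8/97, 44/97)
obs 9: x=5 → posterior Normal(32/105, 44/105)
obs 10: x=-5/4 → posterior Normal(22/113, 44/113)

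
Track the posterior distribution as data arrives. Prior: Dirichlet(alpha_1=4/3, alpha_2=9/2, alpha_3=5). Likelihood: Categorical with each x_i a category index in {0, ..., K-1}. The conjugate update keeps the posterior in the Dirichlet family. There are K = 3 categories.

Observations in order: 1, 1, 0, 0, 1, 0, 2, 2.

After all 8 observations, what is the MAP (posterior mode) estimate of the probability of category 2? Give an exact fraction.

36/95

obs 1: x=1 → posterior Dirichlet(4/3, 11/2, 5)
obs 2: x=1 → posterior Dirichlet(4/3, 13/2, 5)
obs 3: x=0 → posterior Dirichlet(7/3, 13/2, 5)
obs 4: x=0 → posterior Dirichlet(10/3, 13/2, 5)
obs 5: x=1 → posterior Dirichlet(10/3, 15/2, 5)
obs 6: x=0 → posterior Dirichlet(13/3, 15/2, 5)
obs 7: x=2 → posterior Dirichlet(13/3, 15/2, 6)
obs 8: x=2 → posterior Dirichlet(13/3, 15/2, 7)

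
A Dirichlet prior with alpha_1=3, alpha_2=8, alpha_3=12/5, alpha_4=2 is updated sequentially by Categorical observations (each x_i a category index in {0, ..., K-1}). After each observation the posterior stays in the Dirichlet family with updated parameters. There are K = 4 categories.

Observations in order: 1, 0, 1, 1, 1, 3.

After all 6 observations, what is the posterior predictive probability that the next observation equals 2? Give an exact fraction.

12/107

obs 1: x=1 → posterior Dirichlet(3, 9, 12/5, 2)
obs 2: x=0 → posterior Dirichlet(4, 9, 12/5, 2)
obs 3: x=1 → posterior Dirichlet(4, 10, 12/5, 2)
obs 4: x=1 → posterior Dirichlet(4, 11, 12/5, 2)
obs 5: x=1 → posterior Dirichlet(4, 12, 12/5, 2)
obs 6: x=3 → posterior Dirichlet(4, 12, 12/5, 3)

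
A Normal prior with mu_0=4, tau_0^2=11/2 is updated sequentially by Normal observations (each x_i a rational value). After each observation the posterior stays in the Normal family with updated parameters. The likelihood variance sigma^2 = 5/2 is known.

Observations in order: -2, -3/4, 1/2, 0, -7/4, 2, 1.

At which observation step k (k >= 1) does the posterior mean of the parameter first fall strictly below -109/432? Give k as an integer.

obs 1: x=-2 → posterior Normal(-1/8, 55/32)
obs 2: x=-3/4 → posterior Normal(-41/108, 55/54)
obs 3: x=1/2 → posterior Normal(-1/8, 55/76)
obs 4: x=0 → posterior Normal(-19/196, 55/98)
obs 5: x=-7/4 → posterior Normal(-2/5, 11/24)
obs 6: x=2 → posterior Normal(-2/71, 55/142)
obs 7: x=1 → posterior Normal(9/82, 55/164)

k = 2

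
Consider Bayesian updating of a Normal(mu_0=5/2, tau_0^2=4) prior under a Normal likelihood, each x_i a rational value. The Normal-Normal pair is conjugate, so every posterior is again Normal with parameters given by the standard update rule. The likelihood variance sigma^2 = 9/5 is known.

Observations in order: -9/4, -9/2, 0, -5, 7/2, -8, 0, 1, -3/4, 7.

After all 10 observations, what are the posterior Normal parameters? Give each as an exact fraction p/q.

mu_0=-315/418, tau_0^2=36/209

obs 1: x=-9/4 → posterior Normal(-45/58, 36/29)
obs 2: x=-9/2 → posterior Normal(-225/98, 36/49)
obs 3: x=0 → posterior Normal(-75/46, 12/23)
obs 4: x=-5 → posterior Normal(-425/178, 36/89)
obs 5: x=7/2 → posterior Normal(-285/218, 36/109)
obs 6: x=-8 → posterior Normal(-605/258, 12/43)
obs 7: x=0 → posterior Normal(-605/298, 36/149)
obs 8: x=1 → posterior Normal(-565/338, 36/169)
obs 9: x=-3/4 → posterior Normal(-85/54, 4/21)
obs 10: x=7 → posterior Normal(-315/418, 36/209)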